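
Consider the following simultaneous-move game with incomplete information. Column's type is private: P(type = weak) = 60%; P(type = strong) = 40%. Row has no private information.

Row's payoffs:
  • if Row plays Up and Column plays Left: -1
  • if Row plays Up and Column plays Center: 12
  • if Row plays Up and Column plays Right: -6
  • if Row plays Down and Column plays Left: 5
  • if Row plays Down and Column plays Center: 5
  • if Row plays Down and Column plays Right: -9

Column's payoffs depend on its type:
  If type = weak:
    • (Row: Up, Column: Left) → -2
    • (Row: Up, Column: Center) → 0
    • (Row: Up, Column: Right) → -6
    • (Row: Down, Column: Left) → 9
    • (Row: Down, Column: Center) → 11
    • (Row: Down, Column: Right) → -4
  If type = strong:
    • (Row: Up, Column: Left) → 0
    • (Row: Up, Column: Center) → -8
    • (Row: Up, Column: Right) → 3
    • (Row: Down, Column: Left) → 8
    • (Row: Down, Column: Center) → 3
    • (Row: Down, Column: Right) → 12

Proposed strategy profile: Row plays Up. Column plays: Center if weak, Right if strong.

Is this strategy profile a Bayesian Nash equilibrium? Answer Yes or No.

A profile is a BNE iff every type of every player is best-responding given beliefs about the other side.
Row plays Up: E[Up] = 0.6·(12) + 0.4·(-6) = 4.8; E[Down] = -0.6. Best-responding. ✓
Column (type weak), facing Up: Left gives -2, Center gives 0, Right gives -6. Proposed Center is best. ✓
Column (type strong), facing Up: Left gives 0, Center gives -8, Right gives 3. Proposed Right is best. ✓

Yes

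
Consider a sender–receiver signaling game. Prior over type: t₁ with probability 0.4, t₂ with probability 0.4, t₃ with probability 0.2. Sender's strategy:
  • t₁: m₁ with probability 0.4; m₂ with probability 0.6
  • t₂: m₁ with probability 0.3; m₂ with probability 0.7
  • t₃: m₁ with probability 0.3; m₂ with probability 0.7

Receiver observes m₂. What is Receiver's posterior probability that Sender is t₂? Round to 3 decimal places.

P(m₂) = 0.4·0.6 + 0.4·0.7 + 0.2·0.7 = 0.66
P(t₂ | m₂) = (0.4·0.7) / 0.66 = 0.28 / 0.66 = 0.424242

0.424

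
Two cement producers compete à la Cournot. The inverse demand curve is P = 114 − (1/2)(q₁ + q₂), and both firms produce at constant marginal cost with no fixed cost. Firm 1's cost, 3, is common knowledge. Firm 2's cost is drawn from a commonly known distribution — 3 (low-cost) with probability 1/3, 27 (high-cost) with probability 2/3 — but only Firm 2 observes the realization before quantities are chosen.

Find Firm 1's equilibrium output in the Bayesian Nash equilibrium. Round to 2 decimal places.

84.67

Type-c best response for Firm 2: q₂(c) = (114 − c) − q₁/2.
Firm 1 maximizes expected profit; its first-order condition is 114 − q₁ − (1/2)E[q₂] − 3 = 0.
Substituting E[q₂] and solving: E[c₂] = 19, so q₁ = (114 − 2·3 + 19)/(3/2) = 84.6667.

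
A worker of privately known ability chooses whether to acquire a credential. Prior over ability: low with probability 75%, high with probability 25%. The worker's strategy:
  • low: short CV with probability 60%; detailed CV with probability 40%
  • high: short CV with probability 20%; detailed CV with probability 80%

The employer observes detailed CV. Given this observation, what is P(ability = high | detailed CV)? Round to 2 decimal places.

P(detailed CV) = 0.75·0.4 + 0.25·0.8 = 0.5
P(high | detailed CV) = (0.25·0.8) / 0.5 = 0.2 / 0.5 = 0.4

0.40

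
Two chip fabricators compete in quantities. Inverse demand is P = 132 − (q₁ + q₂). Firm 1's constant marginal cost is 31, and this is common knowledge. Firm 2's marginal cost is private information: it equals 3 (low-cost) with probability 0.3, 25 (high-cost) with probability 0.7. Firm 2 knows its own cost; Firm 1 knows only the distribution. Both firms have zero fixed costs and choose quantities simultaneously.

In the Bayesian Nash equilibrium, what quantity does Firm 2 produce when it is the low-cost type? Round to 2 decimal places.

49.77

Firm 2 with cost c maximizes (132 − (q₁+q₂) − c)·q₂, giving q₂(c) = (132 − c − q₁)/2.
E[c₂] = 0.3·3 + 0.7·25 = 18.4
Firm 1's FOC against E[q₂] yields q₁ = (132 − 2·31 + E[c₂])/3 = (132 − 62 + 18.4)/3 = 29.4667.
q₂(low-cost) = (132 − 3 − 29.4667)/2 = 49.7667.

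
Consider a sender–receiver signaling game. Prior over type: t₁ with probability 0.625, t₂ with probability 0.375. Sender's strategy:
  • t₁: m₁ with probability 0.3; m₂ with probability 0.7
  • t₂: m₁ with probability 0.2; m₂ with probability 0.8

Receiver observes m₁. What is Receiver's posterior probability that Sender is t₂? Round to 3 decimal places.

P(m₁) = 0.625·0.3 + 0.375·0.2 = 0.2625
P(t₂ | m₁) = (0.375·0.2) / 0.2625 = 0.075 / 0.2625 = 0.285714

0.286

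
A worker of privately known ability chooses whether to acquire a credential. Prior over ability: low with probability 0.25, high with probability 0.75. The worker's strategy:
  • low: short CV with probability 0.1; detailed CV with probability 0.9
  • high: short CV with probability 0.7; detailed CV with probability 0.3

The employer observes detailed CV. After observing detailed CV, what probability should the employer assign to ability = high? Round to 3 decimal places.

0.500

P(detailed CV) = 0.25·0.9 + 0.75·0.3 = 0.45
P(high | detailed CV) = (0.75·0.3) / 0.45 = 0.225 / 0.45 = 0.5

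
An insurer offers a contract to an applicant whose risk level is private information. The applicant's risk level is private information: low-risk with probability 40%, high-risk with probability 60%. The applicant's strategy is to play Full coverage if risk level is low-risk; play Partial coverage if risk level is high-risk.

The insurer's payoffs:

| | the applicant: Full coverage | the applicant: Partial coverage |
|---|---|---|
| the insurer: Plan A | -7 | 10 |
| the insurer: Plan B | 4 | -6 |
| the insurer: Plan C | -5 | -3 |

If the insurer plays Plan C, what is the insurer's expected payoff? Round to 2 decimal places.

E[Plan C] = 0.4·(-5) + 0.6·(-3) = (-2) + (-1.8) = -3.8

-3.80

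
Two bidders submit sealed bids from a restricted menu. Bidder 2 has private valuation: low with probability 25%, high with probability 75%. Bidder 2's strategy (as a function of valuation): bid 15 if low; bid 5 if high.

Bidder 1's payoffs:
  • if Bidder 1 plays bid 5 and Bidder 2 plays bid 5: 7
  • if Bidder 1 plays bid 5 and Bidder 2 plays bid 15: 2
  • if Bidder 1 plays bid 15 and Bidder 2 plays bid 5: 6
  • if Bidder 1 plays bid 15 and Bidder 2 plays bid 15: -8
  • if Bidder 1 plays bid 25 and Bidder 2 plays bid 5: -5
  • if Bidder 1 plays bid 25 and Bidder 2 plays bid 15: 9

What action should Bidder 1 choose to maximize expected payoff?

bid 5

E[bid 5] = 0.25·(2) + 0.75·(7) = 5.75
E[bid 15] = 0.25·(-8) + 0.75·(6) = 2.5
E[bid 25] = 0.25·(9) + 0.75·(-5) = -1.5
Best response: bid 5 (5.75 is the largest).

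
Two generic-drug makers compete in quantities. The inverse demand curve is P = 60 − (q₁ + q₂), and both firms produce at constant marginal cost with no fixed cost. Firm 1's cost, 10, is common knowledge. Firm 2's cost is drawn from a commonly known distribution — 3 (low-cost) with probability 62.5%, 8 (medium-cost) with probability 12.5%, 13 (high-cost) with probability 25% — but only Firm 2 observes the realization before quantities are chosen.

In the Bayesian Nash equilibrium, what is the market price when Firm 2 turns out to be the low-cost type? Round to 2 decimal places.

23.81

Type-c best response for Firm 2: q₂(c) = (60 − c)/2 − q₁/2.
Firm 1 maximizes expected profit; its first-order condition is 60 − 2q₁ − E[q₂] − 10 = 0.
Substituting E[q₂] and solving: E[c₂] = 6.125, so q₁ = (60 − 2·10 + 6.125)/3 = 15.375.
q₂(low-cost) = 20.8125, so P = 60 − (15.375 + 20.8125) = 23.8125.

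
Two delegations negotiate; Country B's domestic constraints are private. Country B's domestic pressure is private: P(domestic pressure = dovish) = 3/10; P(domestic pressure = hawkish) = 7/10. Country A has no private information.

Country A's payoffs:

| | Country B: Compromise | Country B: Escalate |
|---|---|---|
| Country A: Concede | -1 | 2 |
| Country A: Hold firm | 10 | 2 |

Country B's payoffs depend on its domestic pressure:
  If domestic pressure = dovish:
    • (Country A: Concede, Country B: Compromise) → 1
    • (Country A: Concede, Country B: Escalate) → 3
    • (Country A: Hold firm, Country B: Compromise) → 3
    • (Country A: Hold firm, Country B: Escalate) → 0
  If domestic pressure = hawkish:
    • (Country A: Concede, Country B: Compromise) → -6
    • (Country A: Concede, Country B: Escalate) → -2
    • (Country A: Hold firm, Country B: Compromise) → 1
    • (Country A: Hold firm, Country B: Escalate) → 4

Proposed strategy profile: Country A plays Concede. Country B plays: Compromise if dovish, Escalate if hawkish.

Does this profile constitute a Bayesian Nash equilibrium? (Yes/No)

A profile is a BNE iff every type of every player is best-responding given beliefs about the other side.
Country A plays Concede: E[Concede] = 3/10·(-1) + 7/10·(2) = 11/10; E[Hold firm] = 22/5. Not best-responding. ✗
Country B (domestic pressure dovish), facing Concede: Compromise gives 1, Escalate gives 3. Proposed Compromise is not best — profitable deviation exists. ✗
Country B (domestic pressure hawkish), facing Concede: Compromise gives -6, Escalate gives -2. Proposed Escalate is best. ✓

No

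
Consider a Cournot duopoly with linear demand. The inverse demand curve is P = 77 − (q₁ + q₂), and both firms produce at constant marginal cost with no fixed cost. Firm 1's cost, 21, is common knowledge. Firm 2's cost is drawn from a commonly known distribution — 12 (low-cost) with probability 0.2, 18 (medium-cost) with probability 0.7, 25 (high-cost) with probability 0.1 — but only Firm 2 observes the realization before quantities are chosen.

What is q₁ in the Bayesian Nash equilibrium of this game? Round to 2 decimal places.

Type-c best response for Firm 2: q₂(c) = (77 − c)/2 − q₁/2.
Firm 1 maximizes expected profit; its first-order condition is 77 − 2q₁ − E[q₂] − 21 = 0.
Substituting E[q₂] and solving: E[c₂] = 17.5, so q₁ = (77 − 2·21 + 17.5)/3 = 17.5.

17.50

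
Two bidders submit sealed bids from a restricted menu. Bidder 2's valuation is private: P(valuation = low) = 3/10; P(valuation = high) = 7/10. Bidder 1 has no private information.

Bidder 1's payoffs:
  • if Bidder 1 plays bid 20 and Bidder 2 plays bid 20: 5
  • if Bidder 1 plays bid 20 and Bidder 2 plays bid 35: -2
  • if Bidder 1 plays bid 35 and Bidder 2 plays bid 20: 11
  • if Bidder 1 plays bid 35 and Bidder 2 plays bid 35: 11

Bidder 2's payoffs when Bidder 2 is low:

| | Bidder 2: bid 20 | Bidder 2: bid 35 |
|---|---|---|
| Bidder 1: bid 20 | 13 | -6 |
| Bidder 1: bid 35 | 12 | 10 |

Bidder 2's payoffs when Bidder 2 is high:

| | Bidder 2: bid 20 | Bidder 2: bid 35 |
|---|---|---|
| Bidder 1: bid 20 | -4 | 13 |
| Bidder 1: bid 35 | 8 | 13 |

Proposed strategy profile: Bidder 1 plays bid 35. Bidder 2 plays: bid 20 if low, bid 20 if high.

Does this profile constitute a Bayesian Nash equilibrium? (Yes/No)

No

Bidder 1 plays bid 35: E[bid 35] = 3/10·(11) + 7/10·(11) = 11; E[bid 20] = 5. Best-responding. ✓
Bidder 2 (valuation low), facing bid 35: bid 20 gives 12, bid 35 gives 10. Proposed bid 20 is best. ✓
Bidder 2 (valuation high), facing bid 35: bid 20 gives 8, bid 35 gives 13. Proposed bid 20 is not best — profitable deviation exists. ✗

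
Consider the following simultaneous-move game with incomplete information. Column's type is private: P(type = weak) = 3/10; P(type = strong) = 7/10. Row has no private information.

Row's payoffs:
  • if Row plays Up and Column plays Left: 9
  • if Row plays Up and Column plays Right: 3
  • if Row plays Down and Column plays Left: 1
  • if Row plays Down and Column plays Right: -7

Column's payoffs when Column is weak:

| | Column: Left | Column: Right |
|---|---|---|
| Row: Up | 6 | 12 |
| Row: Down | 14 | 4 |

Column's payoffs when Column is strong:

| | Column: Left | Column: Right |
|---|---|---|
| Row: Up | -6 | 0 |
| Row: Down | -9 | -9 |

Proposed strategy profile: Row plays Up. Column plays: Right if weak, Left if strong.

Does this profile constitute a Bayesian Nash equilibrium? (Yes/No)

No

Row plays Up: E[Up] = 3/10·(3) + 7/10·(9) = 36/5; E[Down] = -7/5. Best-responding. ✓
Column (type weak), facing Up: Left gives 6, Right gives 12. Proposed Right is best. ✓
Column (type strong), facing Up: Left gives -6, Right gives 0. Proposed Left is not best — profitable deviation exists. ✗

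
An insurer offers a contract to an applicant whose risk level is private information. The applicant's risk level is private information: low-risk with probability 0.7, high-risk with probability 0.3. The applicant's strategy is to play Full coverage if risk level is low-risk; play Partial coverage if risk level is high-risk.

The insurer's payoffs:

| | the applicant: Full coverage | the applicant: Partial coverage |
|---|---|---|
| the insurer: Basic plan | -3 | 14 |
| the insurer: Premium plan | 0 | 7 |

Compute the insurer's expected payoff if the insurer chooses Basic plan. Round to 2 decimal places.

2.10

E[Basic plan] = 0.7·(-3) + 0.3·14 = (-2.1) + 4.2 = 2.1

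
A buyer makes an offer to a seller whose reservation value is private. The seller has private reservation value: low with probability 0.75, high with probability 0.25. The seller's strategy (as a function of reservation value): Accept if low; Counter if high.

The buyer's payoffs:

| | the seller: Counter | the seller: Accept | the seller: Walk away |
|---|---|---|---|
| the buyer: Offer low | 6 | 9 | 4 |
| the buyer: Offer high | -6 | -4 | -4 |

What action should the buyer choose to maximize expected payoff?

Offer low

Compute the buyer's expected payoff for each action, taking the expectation over the seller's type.
E[Offer low] = 0.75·(9) + 0.25·(6) = 8.25
E[Offer high] = 0.75·(-4) + 0.25·(-6) = -4.5
Best response: Offer low (8.25 is the largest).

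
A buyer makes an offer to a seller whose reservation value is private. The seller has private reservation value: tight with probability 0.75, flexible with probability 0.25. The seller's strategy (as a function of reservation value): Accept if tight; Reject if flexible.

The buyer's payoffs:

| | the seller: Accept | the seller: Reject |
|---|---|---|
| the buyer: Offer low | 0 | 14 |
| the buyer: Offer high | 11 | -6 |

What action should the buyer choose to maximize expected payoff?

Compute the buyer's expected payoff for each action, taking the expectation over the seller's type.
E[Offer low] = 0.75·(0) + 0.25·(14) = 3.5
E[Offer high] = 0.75·(11) + 0.25·(-6) = 6.75
Best response: Offer high (6.75 is the largest).

Offer high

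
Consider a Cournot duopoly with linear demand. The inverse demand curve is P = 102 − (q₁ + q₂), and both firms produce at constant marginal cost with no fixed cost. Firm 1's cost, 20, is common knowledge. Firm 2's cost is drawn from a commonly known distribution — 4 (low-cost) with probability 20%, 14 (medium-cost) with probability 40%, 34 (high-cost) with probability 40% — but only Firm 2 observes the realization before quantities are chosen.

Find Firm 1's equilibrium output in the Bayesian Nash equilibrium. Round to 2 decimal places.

27.33

Type-c best response for Firm 2: q₂(c) = (102 − c)/2 − q₁/2.
Firm 1 maximizes expected profit; its first-order condition is 102 − 2q₁ − E[q₂] − 20 = 0.
Substituting E[q₂] and solving: E[c₂] = 20, so q₁ = (102 − 2·20 + 20)/3 = 27.3333.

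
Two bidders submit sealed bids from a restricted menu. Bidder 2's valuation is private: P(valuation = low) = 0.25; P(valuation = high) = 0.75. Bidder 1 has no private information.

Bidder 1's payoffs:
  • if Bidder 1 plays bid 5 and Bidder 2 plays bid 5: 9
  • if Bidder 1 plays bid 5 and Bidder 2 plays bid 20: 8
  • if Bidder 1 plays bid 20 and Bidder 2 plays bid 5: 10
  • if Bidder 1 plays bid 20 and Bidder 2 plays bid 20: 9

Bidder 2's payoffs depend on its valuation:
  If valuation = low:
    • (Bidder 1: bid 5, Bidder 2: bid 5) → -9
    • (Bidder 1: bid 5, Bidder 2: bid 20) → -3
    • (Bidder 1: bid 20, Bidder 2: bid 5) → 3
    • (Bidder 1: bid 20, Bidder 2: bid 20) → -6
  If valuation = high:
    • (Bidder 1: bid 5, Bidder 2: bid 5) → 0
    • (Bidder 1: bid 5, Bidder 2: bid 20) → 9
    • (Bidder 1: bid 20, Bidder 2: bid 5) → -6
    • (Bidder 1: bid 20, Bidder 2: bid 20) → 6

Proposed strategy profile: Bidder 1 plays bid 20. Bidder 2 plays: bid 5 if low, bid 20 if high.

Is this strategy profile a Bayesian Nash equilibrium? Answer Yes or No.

A profile is a BNE iff every type of every player is best-responding given beliefs about the other side.
Bidder 1 plays bid 20: E[bid 20] = 0.25·(10) + 0.75·(9) = 9.25; E[bid 5] = 8.25. Best-responding. ✓
Bidder 2 (valuation low), facing bid 20: bid 5 gives 3, bid 20 gives -6. Proposed bid 5 is best. ✓
Bidder 2 (valuation high), facing bid 20: bid 5 gives -6, bid 20 gives 6. Proposed bid 20 is best. ✓

Yes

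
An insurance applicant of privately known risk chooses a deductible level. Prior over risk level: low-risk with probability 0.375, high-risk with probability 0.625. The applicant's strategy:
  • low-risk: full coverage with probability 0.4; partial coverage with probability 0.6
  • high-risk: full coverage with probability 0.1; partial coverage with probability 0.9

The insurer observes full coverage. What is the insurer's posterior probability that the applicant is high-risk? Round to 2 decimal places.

P(full coverage) = 0.375·0.4 + 0.625·0.1 = 0.2125
P(high-risk | full coverage) = (0.625·0.1) / 0.2125 = 0.0625 / 0.2125 = 0.294118

0.29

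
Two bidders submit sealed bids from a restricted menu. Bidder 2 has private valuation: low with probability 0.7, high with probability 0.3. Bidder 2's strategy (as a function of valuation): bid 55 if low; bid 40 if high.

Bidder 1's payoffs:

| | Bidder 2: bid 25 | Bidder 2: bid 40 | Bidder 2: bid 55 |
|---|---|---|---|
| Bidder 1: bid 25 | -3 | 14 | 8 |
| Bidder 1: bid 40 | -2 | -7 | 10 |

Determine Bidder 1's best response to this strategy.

bid 25

E[bid 25] = 0.7·(8) + 0.3·(14) = 9.8
E[bid 40] = 0.7·(10) + 0.3·(-7) = 4.9
Best response: bid 25 (9.8 is the largest).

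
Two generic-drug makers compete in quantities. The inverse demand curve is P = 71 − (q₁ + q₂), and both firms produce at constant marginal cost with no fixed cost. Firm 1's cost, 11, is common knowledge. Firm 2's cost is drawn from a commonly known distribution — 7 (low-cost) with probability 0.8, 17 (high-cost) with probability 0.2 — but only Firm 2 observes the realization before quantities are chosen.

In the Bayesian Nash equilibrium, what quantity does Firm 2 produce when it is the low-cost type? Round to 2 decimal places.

Firm 2 with cost c maximizes (71 − (q₁+q₂) − c)·q₂, giving q₂(c) = (71 − c − q₁)/2.
E[c₂] = 0.8·7 + 0.2·17 = 9
Firm 1's FOC against E[q₂] yields q₁ = (71 − 2·11 + E[c₂])/3 = (71 − 22 + 9)/3 = 19.3333.
q₂(low-cost) = (71 − 7 − 19.3333)/2 = 22.3333.

22.33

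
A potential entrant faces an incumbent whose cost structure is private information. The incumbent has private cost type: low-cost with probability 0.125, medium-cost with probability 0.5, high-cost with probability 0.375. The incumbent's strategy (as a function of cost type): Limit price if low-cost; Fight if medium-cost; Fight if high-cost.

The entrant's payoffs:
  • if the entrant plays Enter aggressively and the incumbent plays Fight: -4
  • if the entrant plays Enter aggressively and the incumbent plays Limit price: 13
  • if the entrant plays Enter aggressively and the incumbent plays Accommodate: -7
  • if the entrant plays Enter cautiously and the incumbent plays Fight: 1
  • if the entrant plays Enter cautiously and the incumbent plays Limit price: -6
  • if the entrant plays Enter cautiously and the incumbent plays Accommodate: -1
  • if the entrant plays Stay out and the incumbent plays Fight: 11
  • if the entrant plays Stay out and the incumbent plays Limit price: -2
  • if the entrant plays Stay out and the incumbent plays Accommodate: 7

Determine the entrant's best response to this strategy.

E[Enter aggressively] = 0.125·(13) + 0.5·(-4) + 0.375·(-4) = -1.875
E[Enter cautiously] = 0.125·(-6) + 0.5·(1) + 0.375·(1) = 0.125
E[Stay out] = 0.125·(-2) + 0.5·(11) + 0.375·(11) = 9.375
Best response: Stay out (9.375 is the largest).

Stay out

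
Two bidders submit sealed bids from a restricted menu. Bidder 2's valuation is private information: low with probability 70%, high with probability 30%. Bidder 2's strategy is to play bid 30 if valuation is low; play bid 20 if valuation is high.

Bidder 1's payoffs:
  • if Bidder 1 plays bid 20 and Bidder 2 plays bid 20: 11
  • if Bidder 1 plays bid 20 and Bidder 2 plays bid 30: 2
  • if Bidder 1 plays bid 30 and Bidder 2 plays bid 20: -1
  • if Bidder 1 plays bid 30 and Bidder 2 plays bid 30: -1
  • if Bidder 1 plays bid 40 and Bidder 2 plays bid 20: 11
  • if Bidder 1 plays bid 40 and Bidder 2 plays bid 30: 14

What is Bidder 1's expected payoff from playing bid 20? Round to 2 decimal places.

E[bid 20] = 0.7·2 + 0.3·11 = 1.4 + 3.3 = 4.7

4.70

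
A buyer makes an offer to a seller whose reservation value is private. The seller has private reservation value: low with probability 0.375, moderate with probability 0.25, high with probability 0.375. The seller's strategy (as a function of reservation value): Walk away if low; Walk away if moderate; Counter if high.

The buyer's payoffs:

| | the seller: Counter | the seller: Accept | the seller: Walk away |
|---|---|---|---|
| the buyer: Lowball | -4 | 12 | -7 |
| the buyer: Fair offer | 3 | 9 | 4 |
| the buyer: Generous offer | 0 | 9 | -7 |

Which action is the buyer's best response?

E[Lowball] = 0.375·(-7) + 0.25·(-7) + 0.375·(-4) = -5.875
E[Fair offer] = 0.375·(4) + 0.25·(4) + 0.375·(3) = 3.625
E[Generous offer] = 0.375·(-7) + 0.25·(-7) + 0.375·(0) = -4.375
Best response: Fair offer (3.625 is the largest).

Fair offer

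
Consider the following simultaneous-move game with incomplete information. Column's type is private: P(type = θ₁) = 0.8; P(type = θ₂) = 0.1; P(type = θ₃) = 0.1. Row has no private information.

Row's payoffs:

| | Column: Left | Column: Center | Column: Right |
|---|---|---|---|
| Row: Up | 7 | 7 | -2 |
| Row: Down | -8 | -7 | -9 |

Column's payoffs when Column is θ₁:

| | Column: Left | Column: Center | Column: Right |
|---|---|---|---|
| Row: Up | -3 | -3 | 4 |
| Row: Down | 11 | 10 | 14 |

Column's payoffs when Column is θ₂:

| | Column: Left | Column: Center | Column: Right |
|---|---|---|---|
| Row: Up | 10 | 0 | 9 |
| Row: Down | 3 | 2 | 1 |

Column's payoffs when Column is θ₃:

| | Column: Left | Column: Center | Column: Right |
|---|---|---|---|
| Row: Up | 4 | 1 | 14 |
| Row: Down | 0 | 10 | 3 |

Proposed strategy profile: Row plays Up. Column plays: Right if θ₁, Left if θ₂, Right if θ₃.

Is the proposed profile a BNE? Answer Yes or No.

A profile is a BNE iff every type of every player is best-responding given beliefs about the other side.
Row plays Up: E[Up] = 0.8·(-2) + 0.1·(7) + 0.1·(-2) = -1.1; E[Down] = -8.9. Best-responding. ✓
Column (type θ₁), facing Up: Left gives -3, Center gives -3, Right gives 4. Proposed Right is best. ✓
Column (type θ₂), facing Up: Left gives 10, Center gives 0, Right gives 9. Proposed Left is best. ✓
Column (type θ₃), facing Up: Left gives 4, Center gives 1, Right gives 14. Proposed Right is best. ✓

Yes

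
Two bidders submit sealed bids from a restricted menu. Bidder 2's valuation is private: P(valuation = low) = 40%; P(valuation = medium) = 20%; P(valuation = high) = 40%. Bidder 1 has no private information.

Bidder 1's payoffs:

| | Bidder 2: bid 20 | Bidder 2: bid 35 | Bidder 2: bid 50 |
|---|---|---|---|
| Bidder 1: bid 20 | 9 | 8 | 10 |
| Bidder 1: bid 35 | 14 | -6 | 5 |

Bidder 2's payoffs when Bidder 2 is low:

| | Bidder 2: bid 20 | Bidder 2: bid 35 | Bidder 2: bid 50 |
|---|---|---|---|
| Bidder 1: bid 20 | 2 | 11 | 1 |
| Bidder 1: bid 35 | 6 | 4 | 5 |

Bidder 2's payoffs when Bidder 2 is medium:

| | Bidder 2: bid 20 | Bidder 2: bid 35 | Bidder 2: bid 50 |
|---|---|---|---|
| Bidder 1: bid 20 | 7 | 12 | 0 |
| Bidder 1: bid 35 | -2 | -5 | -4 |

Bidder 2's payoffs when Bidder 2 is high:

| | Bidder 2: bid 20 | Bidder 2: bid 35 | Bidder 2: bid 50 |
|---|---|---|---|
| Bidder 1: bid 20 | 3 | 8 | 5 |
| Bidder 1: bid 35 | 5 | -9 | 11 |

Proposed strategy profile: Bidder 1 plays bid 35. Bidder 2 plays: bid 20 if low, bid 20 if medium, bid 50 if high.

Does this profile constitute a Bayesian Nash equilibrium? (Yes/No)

Yes

Bidder 1 plays bid 35: E[bid 35] = 0.4·(14) + 0.2·(14) + 0.4·(5) = 10.4; E[bid 20] = 9.4. Best-responding. ✓
Bidder 2 (valuation low), facing bid 35: bid 20 gives 6, bid 35 gives 4, bid 50 gives 5. Proposed bid 20 is best. ✓
Bidder 2 (valuation medium), facing bid 35: bid 20 gives -2, bid 35 gives -5, bid 50 gives -4. Proposed bid 20 is best. ✓
Bidder 2 (valuation high), facing bid 35: bid 20 gives 5, bid 35 gives -9, bid 50 gives 11. Proposed bid 50 is best. ✓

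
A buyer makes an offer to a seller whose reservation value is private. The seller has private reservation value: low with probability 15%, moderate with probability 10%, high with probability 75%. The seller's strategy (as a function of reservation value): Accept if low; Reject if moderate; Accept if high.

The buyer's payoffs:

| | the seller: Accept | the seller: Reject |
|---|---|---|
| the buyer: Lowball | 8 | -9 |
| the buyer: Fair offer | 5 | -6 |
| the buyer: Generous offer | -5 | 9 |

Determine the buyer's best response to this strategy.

E[Lowball] = 0.15·(8) + 0.1·(-9) + 0.75·(8) = 6.3
E[Fair offer] = 0.15·(5) + 0.1·(-6) + 0.75·(5) = 3.9
E[Generous offer] = 0.15·(-5) + 0.1·(9) + 0.75·(-5) = -3.6
Best response: Lowball (6.3 is the largest).

Lowball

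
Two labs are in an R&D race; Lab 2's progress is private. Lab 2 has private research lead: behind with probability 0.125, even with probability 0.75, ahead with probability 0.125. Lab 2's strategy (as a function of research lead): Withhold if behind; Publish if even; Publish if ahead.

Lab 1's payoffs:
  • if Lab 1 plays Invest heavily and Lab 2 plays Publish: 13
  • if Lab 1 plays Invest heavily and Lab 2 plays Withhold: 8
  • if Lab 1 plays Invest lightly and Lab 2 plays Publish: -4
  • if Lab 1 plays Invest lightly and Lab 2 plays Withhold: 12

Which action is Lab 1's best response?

Invest heavily

E[Invest heavily] = 0.125·(8) + 0.75·(13) + 0.125·(13) = 12.375
E[Invest lightly] = 0.125·(12) + 0.75·(-4) + 0.125·(-4) = -2
Best response: Invest heavily (12.375 is the largest).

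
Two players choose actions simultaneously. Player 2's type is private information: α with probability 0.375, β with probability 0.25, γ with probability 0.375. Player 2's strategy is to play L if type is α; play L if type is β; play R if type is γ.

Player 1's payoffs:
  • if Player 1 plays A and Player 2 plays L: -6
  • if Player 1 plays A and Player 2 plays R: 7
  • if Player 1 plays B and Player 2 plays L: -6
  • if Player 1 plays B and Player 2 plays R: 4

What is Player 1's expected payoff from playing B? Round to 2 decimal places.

E[B] = 0.375·(-6) + 0.25·(-6) + 0.375·4 = (-2.25) + (-1.5) + 1.5 = -2.25

-2.25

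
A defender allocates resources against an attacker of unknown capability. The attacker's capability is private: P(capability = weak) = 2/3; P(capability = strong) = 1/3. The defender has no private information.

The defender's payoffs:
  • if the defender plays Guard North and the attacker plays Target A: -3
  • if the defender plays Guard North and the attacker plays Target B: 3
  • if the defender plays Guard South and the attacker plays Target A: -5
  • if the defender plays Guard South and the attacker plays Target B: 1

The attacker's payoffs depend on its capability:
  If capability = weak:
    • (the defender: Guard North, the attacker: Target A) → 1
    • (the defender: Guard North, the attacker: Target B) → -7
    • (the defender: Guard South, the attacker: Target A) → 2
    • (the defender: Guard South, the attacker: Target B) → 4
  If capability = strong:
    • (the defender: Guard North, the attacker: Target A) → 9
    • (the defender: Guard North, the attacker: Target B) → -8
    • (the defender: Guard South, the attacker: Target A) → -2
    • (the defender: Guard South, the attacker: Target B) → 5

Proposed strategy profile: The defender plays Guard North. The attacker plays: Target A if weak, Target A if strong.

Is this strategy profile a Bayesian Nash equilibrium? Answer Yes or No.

The defender plays Guard North: E[Guard North] = 2/3·(-3) + 1/3·(-3) = -3; E[Guard South] = -5. Best-responding. ✓
The attacker (capability weak), facing Guard North: Target A gives 1, Target B gives -7. Proposed Target A is best. ✓
The attacker (capability strong), facing Guard North: Target A gives 9, Target B gives -8. Proposed Target A is best. ✓

Yes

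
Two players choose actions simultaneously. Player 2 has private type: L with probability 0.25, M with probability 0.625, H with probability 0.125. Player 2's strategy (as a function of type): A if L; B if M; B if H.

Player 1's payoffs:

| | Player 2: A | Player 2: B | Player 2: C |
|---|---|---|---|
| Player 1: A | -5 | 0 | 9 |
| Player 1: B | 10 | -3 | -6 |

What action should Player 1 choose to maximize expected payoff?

Compute Player 1's expected payoff for each action, taking the expectation over Player 2's type.
E[A] = 0.25·(-5) + 0.625·(0) + 0.125·(0) = -1.25
E[B] = 0.25·(10) + 0.625·(-3) + 0.125·(-3) = 0.25
Best response: B (0.25 is the largest).

B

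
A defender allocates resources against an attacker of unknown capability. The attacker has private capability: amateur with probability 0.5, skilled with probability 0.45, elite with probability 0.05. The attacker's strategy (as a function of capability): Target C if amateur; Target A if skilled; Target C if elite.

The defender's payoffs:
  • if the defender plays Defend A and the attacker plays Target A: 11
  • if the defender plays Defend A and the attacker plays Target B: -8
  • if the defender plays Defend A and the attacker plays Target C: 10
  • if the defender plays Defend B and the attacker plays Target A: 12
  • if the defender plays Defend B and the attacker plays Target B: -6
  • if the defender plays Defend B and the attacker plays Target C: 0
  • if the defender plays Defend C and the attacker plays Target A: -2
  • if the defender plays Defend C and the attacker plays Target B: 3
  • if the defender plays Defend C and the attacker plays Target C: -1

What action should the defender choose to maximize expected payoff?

Defend A

E[Defend A] = 0.5·(10) + 0.45·(11) + 0.05·(10) = 10.45
E[Defend B] = 0.5·(0) + 0.45·(12) + 0.05·(0) = 5.4
E[Defend C] = 0.5·(-1) + 0.45·(-2) + 0.05·(-1) = -1.45
Best response: Defend A (10.45 is the largest).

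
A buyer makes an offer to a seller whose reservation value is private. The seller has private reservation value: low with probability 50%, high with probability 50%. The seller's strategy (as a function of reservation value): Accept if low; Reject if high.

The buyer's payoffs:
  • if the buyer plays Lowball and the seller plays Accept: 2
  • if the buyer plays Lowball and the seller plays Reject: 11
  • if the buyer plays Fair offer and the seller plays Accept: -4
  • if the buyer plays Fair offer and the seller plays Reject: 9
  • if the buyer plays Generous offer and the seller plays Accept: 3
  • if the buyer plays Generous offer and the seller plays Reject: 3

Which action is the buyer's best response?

Lowball

E[Lowball] = 0.5·(2) + 0.5·(11) = 6.5
E[Fair offer] = 0.5·(-4) + 0.5·(9) = 2.5
E[Generous offer] = 0.5·(3) + 0.5·(3) = 3
Best response: Lowball (6.5 is the largest).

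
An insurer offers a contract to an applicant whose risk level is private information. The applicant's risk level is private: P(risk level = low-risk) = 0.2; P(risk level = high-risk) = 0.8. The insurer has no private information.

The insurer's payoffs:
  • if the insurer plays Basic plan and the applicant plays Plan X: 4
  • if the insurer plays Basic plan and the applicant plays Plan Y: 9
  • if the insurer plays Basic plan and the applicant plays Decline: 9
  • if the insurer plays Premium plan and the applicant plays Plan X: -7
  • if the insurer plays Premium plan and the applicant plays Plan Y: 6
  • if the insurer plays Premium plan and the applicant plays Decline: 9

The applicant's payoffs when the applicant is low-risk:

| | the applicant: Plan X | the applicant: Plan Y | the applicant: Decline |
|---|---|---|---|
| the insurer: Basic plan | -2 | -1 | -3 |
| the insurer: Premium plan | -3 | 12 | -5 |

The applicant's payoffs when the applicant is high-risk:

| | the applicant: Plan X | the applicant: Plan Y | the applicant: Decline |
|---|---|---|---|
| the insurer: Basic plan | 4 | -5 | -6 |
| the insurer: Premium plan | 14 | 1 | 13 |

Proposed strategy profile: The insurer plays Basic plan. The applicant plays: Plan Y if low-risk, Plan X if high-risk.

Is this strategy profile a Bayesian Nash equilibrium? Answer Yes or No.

Yes

The insurer plays Basic plan: E[Basic plan] = 0.2·(9) + 0.8·(4) = 5; E[Premium plan] = -4.4. Best-responding. ✓
The applicant (risk level low-risk), facing Basic plan: Plan X gives -2, Plan Y gives -1, Decline gives -3. Proposed Plan Y is best. ✓
The applicant (risk level high-risk), facing Basic plan: Plan X gives 4, Plan Y gives -5, Decline gives -6. Proposed Plan X is best. ✓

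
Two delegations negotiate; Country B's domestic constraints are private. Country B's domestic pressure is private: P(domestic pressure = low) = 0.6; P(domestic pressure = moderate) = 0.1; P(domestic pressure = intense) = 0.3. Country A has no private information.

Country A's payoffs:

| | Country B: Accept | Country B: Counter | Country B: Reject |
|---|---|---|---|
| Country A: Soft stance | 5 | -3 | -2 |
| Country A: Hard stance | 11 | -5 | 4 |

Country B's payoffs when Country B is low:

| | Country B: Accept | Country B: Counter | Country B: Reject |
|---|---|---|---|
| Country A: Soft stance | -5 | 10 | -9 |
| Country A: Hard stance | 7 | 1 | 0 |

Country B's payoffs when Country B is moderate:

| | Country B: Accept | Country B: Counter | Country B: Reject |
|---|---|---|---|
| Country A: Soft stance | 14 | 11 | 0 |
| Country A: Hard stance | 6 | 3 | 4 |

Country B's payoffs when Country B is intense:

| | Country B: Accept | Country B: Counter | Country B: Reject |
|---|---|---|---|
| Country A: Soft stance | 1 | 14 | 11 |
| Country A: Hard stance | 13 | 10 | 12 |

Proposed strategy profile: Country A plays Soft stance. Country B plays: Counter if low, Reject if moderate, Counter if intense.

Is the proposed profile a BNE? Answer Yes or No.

Country A plays Soft stance: E[Soft stance] = 0.6·(-3) + 0.1·(-2) + 0.3·(-3) = -2.9; E[Hard stance] = -4.1. Best-responding. ✓
Country B (domestic pressure low), facing Soft stance: Accept gives -5, Counter gives 10, Reject gives -9. Proposed Counter is best. ✓
Country B (domestic pressure moderate), facing Soft stance: Accept gives 14, Counter gives 11, Reject gives 0. Proposed Reject is not best — profitable deviation exists. ✗
Country B (domestic pressure intense), facing Soft stance: Accept gives 1, Counter gives 14, Reject gives 11. Proposed Counter is best. ✓

No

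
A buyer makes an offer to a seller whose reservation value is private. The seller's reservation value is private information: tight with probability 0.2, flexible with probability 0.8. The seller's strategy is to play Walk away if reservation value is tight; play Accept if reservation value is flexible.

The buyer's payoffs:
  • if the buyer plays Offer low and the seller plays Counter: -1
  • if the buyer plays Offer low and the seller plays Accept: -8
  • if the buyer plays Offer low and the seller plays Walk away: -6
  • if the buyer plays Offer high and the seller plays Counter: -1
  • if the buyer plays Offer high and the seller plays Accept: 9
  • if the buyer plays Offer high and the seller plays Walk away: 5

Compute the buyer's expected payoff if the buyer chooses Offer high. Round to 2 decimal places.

Take the expectation over the seller's reservation value, weighting each type's action by its prior probability.
E[Offer high] = 0.2·5 + 0.8·9 = 1 + 7.2 = 8.2

8.20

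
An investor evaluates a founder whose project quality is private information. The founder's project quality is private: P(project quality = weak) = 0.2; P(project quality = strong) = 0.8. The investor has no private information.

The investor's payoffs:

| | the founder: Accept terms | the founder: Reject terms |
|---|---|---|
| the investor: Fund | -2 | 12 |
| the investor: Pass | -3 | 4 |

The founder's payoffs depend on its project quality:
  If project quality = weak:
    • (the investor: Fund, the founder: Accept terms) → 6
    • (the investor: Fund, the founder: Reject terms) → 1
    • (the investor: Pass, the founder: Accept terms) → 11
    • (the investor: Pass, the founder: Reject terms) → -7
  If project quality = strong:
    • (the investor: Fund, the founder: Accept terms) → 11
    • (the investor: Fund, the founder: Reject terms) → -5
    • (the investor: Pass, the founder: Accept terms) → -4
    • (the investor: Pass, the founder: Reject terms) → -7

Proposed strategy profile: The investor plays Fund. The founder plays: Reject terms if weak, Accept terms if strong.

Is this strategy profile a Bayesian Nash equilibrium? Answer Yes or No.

A profile is a BNE iff every type of every player is best-responding given beliefs about the other side.
The investor plays Fund: E[Fund] = 0.2·(12) + 0.8·(-2) = 0.8; E[Pass] = -1.6. Best-responding. ✓
The founder (project quality weak), facing Fund: Accept terms gives 6, Reject terms gives 1. Proposed Reject terms is not best — profitable deviation exists. ✗
The founder (project quality strong), facing Fund: Accept terms gives 11, Reject terms gives -5. Proposed Accept terms is best. ✓

No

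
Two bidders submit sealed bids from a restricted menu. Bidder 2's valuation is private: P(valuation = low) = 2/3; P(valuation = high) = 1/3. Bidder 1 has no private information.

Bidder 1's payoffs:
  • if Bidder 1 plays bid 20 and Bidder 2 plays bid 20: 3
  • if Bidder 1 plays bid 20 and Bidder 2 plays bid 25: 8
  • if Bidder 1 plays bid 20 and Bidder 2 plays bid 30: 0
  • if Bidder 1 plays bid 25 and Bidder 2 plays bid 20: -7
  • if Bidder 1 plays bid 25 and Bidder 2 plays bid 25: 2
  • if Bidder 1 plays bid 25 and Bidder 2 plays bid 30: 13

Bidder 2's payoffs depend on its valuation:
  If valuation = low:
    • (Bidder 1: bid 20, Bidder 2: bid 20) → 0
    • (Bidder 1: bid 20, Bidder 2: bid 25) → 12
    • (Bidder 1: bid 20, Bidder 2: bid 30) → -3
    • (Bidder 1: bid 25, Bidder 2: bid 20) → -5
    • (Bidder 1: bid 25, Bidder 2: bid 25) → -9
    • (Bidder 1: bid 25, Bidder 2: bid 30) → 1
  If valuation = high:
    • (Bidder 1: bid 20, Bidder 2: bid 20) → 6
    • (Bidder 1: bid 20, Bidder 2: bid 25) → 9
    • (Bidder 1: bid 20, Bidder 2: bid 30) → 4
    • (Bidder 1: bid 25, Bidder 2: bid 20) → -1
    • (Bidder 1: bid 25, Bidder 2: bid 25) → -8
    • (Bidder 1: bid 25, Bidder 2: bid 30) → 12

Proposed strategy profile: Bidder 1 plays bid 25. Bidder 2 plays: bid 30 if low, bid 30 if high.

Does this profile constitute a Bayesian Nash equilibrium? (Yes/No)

A profile is a BNE iff every type of every player is best-responding given beliefs about the other side.
Bidder 1 plays bid 25: E[bid 25] = 2/3·(13) + 1/3·(13) = 13; E[bid 20] = 0. Best-responding. ✓
Bidder 2 (valuation low), facing bid 25: bid 20 gives -5, bid 25 gives -9, bid 30 gives 1. Proposed bid 30 is best. ✓
Bidder 2 (valuation high), facing bid 25: bid 20 gives -1, bid 25 gives -8, bid 30 gives 12. Proposed bid 30 is best. ✓

Yes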